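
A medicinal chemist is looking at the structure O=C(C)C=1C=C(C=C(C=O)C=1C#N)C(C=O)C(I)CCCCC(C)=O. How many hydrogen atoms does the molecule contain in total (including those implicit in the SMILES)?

20

Walk through each heavy atom and fill implicit hydrogens from standard valence (C 4, N 3, O 2, S 2, halogen 1):
  atom 1: O, bond orders sum to 2 (valence 2) → 0 H
  atom 2: C, bond orders sum to 4 (valence 4) → 0 H
  atom 3: C, bond orders sum to 1 (valence 4) → 3 H
  atom 4: C, bond orders sum to 4 (valence 4) → 0 H
  atom 5: C, bond orders sum to 3 (valence 4) → 1 H
  atom 6: C, bond orders sum to 4 (valence 4) → 0 H
  atom 7: C, bond orders sum to 3 (valence 4) → 1 H
  atom 8: C, bond orders sum to 4 (valence 4) → 0 H
  atom 9: C, bond orders sum to 3 (valence 4) → 1 H
  atom 10: O, bond orders sum to 2 (valence 2) → 0 H
  atom 11: C, bond orders sum to 4 (valence 4) → 0 H
  atom 12: C, bond orders sum to 4 (valence 4) → 0 H
  atom 13: N, bond orders sum to 3 (valence 3) → 0 H
  atom 14: C, bond orders sum to 3 (valence 4) → 1 H
  atom 15: C, bond orders sum to 3 (valence 4) → 1 H
  atom 16: O, bond orders sum to 2 (valence 2) → 0 H
  atom 17: C, bond orders sum to 3 (valence 4) → 1 H
  atom 18: I (halogen, monovalent) → 0 H
  atom 19: C, bond orders sum to 2 (valence 4) → 2 H
  atom 20: C, bond orders sum to 2 (valence 4) → 2 H
  atom 21: C, bond orders sum to 2 (valence 4) → 2 H
  atom 22: C, bond orders sum to 2 (valence 4) → 2 H
  atom 23: C, bond orders sum to 4 (valence 4) → 0 H
  atom 24: C, bond orders sum to 1 (valence 4) → 3 H
  atom 25: O, bond orders sum to 2 (valence 2) → 0 H
Total hydrogens: 20.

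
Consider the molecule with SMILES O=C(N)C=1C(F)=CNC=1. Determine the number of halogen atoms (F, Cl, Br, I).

Halogen atoms appear at heavy-atom position 6 (1×F).
Other groups present: 1 amide.
Halogen count: 1.

1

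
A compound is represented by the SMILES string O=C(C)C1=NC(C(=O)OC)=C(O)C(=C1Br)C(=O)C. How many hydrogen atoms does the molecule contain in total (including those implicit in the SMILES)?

Walk through each heavy atom and fill implicit hydrogens from standard valence (C 4, N 3, O 2, S 2, halogen 1):
  atom 1: O, bond orders sum to 2 (valence 2) → 0 H
  atom 2: C, bond orders sum to 4 (valence 4) → 0 H
  atom 3: C, bond orders sum to 1 (valence 4) → 3 H
  atom 4: C, bond orders sum to 4 (valence 4) → 0 H
  atom 5: N, bond orders sum to 3 (valence 3) → 0 H
  atom 6: C, bond orders sum to 4 (valence 4) → 0 H
  atom 7: C, bond orders sum to 4 (valence 4) → 0 H
  atom 8: O, bond orders sum to 2 (valence 2) → 0 H
  atom 9: O, bond orders sum to 2 (valence 2) → 0 H
  atom 10: C, bond orders sum to 1 (valence 4) → 3 H
  atom 11: C, bond orders sum to 4 (valence 4) → 0 H
  atom 12: O, bond orders sum to 1 (valence 2) → 1 H
  atom 13: C, bond orders sum to 4 (valence 4) → 0 H
  atom 14: C, bond orders sum to 4 (valence 4) → 0 H
  atom 15: Br (halogen, monovalent) → 0 H
  atom 16: C, bond orders sum to 4 (valence 4) → 0 H
  atom 17: O, bond orders sum to 2 (valence 2) → 0 H
  atom 18: C, bond orders sum to 1 (valence 4) → 3 H
Total hydrogens: 10.

10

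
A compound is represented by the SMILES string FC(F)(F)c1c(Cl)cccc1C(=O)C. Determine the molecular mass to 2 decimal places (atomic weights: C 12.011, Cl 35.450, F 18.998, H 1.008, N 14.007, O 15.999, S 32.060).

First, the molecular formula is C9H6ClF3O (counting implicit H from valence).
  C: 9 × 12.011 = 108.099
  Cl: 1 × 35.450 = 35.450
  F: 3 × 18.998 = 56.994
  H: 6 × 1.008 = 6.048
  O: 1 × 15.999 = 15.999
Sum: 9×12.011 + 1×35.450 + 3×18.998 + 6×1.008 + 1×15.999 = 222.590 → 222.59 g/mol.

222.59 g/mol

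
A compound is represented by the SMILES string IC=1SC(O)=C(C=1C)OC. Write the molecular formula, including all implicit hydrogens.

Walk through each heavy atom and fill implicit hydrogens from standard valence (C 4, N 3, O 2, S 2, halogen 1):
  atom 1: I (halogen, monovalent) → 0 H
  atom 2: C, bond orders sum to 4 (valence 4) → 0 H
  atom 3: S, bond orders sum to 2 (valence 2) → 0 H
  atom 4: C, bond orders sum to 4 (valence 4) → 0 H
  atom 5: O, bond orders sum to 1 (valence 2) → 1 H
  atom 6: C, bond orders sum to 4 (valence 4) → 0 H
  atom 7: C, bond orders sum to 4 (valence 4) → 0 H
  atom 8: C, bond orders sum to 1 (valence 4) → 3 H
  atom 9: O, bond orders sum to 2 (valence 2) → 0 H
  atom 10: C, bond orders sum to 1 (valence 4) → 3 H
Totals → C:6, H:7, I:1, O:2, S:1.
In Hill order: C6H7IO2S.

C6H7IO2S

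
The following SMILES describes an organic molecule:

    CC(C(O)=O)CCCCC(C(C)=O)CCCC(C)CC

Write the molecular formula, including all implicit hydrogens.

C17H32O3

Walk through each heavy atom and fill implicit hydrogens from standard valence (C 4, N 3, O 2, S 2, halogen 1):
  atom 1: C, bond orders sum to 1 (valence 4) → 3 H
  atom 2: C, bond orders sum to 3 (valence 4) → 1 H
  atom 3: C, bond orders sum to 4 (valence 4) → 0 H
  atom 4: O, bond orders sum to 1 (valence 2) → 1 H
  atom 5: O, bond orders sum to 2 (valence 2) → 0 H
  atom 6: C, bond orders sum to 2 (valence 4) → 2 H
  atom 7: C, bond orders sum to 2 (valence 4) → 2 H
  atom 8: C, bond orders sum to 2 (valence 4) → 2 H
  atom 9: C, bond orders sum to 2 (valence 4) → 2 H
  atom 10: C, bond orders sum to 3 (valence 4) → 1 H
  atom 11: C, bond orders sum to 4 (valence 4) → 0 H
  atom 12: C, bond orders sum to 1 (valence 4) → 3 H
  atom 13: O, bond orders sum to 2 (valence 2) → 0 H
  atom 14: C, bond orders sum to 2 (valence 4) → 2 H
  atom 15: C, bond orders sum to 2 (valence 4) → 2 H
  atom 16: C, bond orders sum to 2 (valence 4) → 2 H
  atom 17: C, bond orders sum to 3 (valence 4) → 1 H
  atom 18: C, bond orders sum to 1 (valence 4) → 3 H
  atom 19: C, bond orders sum to 2 (valence 4) → 2 H
  atom 20: C, bond orders sum to 1 (valence 4) → 3 H
Totals → C:17, H:32, O:3.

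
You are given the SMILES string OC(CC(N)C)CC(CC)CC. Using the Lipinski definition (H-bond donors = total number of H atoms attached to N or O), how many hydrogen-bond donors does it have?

3

Donors: find every N or O and count the H atoms it carries.
  atom 1 (O): bond orders sum to 1 → 1 H
  atom 5 (N): bond orders sum to 1 → 2 H
Lipinski HBD = 3.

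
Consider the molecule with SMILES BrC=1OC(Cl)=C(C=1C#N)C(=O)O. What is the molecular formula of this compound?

Walk through each heavy atom and fill implicit hydrogens from standard valence (C 4, N 3, O 2, S 2, halogen 1):
  atom 1: Br (halogen, monovalent) → 0 H
  atom 2: C, bond orders sum to 4 (valence 4) → 0 H
  atom 3: O, bond orders sum to 2 (valence 2) → 0 H
  atom 4: C, bond orders sum to 4 (valence 4) → 0 H
  atom 5: Cl (halogen, monovalent) → 0 H
  atom 6: C, bond orders sum to 4 (valence 4) → 0 H
  atom 7: C, bond orders sum to 4 (valence 4) → 0 H
  atom 8: C, bond orders sum to 4 (valence 4) → 0 H
  atom 9: N, bond orders sum to 3 (valence 3) → 0 H
  atom 10: C, bond orders sum to 4 (valence 4) → 0 H
  atom 11: O, bond orders sum to 2 (valence 2) → 0 H
  atom 12: O, bond orders sum to 1 (valence 2) → 1 H
Totals → C:6, H:1, Br:1, Cl:1, N:1, O:3.
In Hill order: C6HBrClNO3.

C6HBrClNO3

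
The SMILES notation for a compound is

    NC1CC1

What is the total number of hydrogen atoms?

7

Walk through each heavy atom and fill implicit hydrogens from standard valence (C 4, N 3, O 2, S 2, halogen 1):
  atom 1: N, bond orders sum to 1 (valence 3) → 2 H
  atom 2: C, bond orders sum to 3 (valence 4) → 1 H
  atom 3: C, bond orders sum to 2 (valence 4) → 2 H
  atom 4: C, bond orders sum to 2 (valence 4) → 2 H
Total hydrogens: 7.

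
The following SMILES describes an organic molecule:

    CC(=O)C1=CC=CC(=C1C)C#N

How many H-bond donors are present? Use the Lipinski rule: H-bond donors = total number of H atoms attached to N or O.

0

Donors: find every N or O and count the H atoms it carries.
  atom 3 (O): bond orders sum to 2 → 0 H
  atom 12 (N): bond orders sum to 3 → 0 H
Lipinski HBD = 0.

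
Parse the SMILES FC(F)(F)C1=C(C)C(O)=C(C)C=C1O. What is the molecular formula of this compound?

C9H9F3O2

Walk through each heavy atom and fill implicit hydrogens from standard valence (C 4, N 3, O 2, S 2, halogen 1):
  atom 1: F (halogen, monovalent) → 0 H
  atom 2: C, bond orders sum to 4 (valence 4) → 0 H
  atom 3: F (halogen, monovalent) → 0 H
  atom 4: F (halogen, monovalent) → 0 H
  atom 5: C, bond orders sum to 4 (valence 4) → 0 H
  atom 6: C, bond orders sum to 4 (valence 4) → 0 H
  atom 7: C, bond orders sum to 1 (valence 4) → 3 H
  atom 8: C, bond orders sum to 4 (valence 4) → 0 H
  atom 9: O, bond orders sum to 1 (valence 2) → 1 H
  atom 10: C, bond orders sum to 4 (valence 4) → 0 H
  atom 11: C, bond orders sum to 1 (valence 4) → 3 H
  atom 12: C, bond orders sum to 3 (valence 4) → 1 H
  atom 13: C, bond orders sum to 4 (valence 4) → 0 H
  atom 14: O, bond orders sum to 1 (valence 2) → 1 H
Totals → C:9, H:9, F:3, O:2.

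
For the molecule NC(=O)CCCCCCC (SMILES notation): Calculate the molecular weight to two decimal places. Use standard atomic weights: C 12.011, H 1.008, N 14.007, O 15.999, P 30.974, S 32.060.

First, the molecular formula is C8H17NO (counting implicit H from valence).
  C: 8 × 12.011 = 96.088
  H: 17 × 1.008 = 17.136
  N: 1 × 14.007 = 14.007
  O: 1 × 15.999 = 15.999
Sum: 8×12.011 + 17×1.008 + 1×14.007 + 1×15.999 = 143.230 → 143.23 g/mol.

143.23 g/mol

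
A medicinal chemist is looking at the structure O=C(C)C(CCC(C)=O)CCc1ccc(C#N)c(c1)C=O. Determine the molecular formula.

C17H19NO3

Walk through each heavy atom and fill implicit hydrogens from standard valence (C 4, N 3, O 2, S 2, halogen 1); for lowercase aromatic atoms, an aromatic c carries 1 H when it has two neighbours and 0 H with three, and aromatic n carries 0 H:
  atom 1: O, bond orders sum to 2 (valence 2) → 0 H
  atom 2: C, bond orders sum to 4 (valence 4) → 0 H
  atom 3: C, bond orders sum to 1 (valence 4) → 3 H
  atom 4: C, bond orders sum to 3 (valence 4) → 1 H
  atom 5: C, bond orders sum to 2 (valence 4) → 2 H
  atom 6: C, bond orders sum to 2 (valence 4) → 2 H
  atom 7: C, bond orders sum to 4 (valence 4) → 0 H
  atom 8: C, bond orders sum to 1 (valence 4) → 3 H
  atom 9: O, bond orders sum to 2 (valence 2) → 0 H
  atom 10: C, bond orders sum to 2 (valence 4) → 2 H
  atom 11: C, bond orders sum to 2 (valence 4) → 2 H
  atom 12: aromatic c, 3 neighbours → 0 H
  atom 13: aromatic c, 2 neighbours → 1 H
  atom 14: aromatic c, 2 neighbours → 1 H
  atom 15: aromatic c, 3 neighbours → 0 H
  atom 16: C, bond orders sum to 4 (valence 4) → 0 H
  atom 17: N, bond orders sum to 3 (valence 3) → 0 H
  atom 18: aromatic c, 3 neighbours → 0 H
  atom 19: aromatic c, 2 neighbours → 1 H
  atom 20: C, bond orders sum to 3 (valence 4) → 1 H
  atom 21: O, bond orders sum to 2 (valence 2) → 0 H
Totals → C:17, H:19, N:1, O:3.
In Hill order: C17H19NO3.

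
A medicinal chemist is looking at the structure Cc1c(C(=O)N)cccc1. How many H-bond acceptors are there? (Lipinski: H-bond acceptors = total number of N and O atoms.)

2

N atoms: 1; O atoms: 1.
Lipinski HBA = 1 + 1 = 2.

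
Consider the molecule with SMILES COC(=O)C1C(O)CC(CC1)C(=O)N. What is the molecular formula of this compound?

Walk through each heavy atom and fill implicit hydrogens from standard valence (C 4, N 3, O 2, S 2, halogen 1):
  atom 1: C, bond orders sum to 1 (valence 4) → 3 H
  atom 2: O, bond orders sum to 2 (valence 2) → 0 H
  atom 3: C, bond orders sum to 4 (valence 4) → 0 H
  atom 4: O, bond orders sum to 2 (valence 2) → 0 H
  atom 5: C, bond orders sum to 3 (valence 4) → 1 H
  atom 6: C, bond orders sum to 3 (valence 4) → 1 H
  atom 7: O, bond orders sum to 1 (valence 2) → 1 H
  atom 8: C, bond orders sum to 2 (valence 4) → 2 H
  atom 9: C, bond orders sum to 3 (valence 4) → 1 H
  atom 10: C, bond orders sum to 2 (valence 4) → 2 H
  atom 11: C, bond orders sum to 2 (valence 4) → 2 H
  atom 12: C, bond orders sum to 4 (valence 4) → 0 H
  atom 13: O, bond orders sum to 2 (valence 2) → 0 H
  atom 14: N, bond orders sum to 1 (valence 3) → 2 H
Totals → C:9, H:15, N:1, O:4.
In Hill order: C9H15NO4.

C9H15NO4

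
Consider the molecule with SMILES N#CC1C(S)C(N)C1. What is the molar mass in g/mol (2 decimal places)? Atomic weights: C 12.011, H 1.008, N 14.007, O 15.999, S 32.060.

First, the molecular formula is C5H8N2S (counting implicit H from valence).
  C: 5 × 12.011 = 60.055
  H: 8 × 1.008 = 8.064
  N: 2 × 14.007 = 28.014
  S: 1 × 32.060 = 32.060
Sum: 5×12.011 + 8×1.008 + 2×14.007 + 1×32.060 = 128.193 → 128.19 g/mol.

128.19 g/mol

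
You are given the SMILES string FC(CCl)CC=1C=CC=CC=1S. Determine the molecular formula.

C9H10ClFS

Walk through each heavy atom and fill implicit hydrogens from standard valence (C 4, N 3, O 2, S 2, halogen 1):
  atom 1: F (halogen, monovalent) → 0 H
  atom 2: C, bond orders sum to 3 (valence 4) → 1 H
  atom 3: C, bond orders sum to 2 (valence 4) → 2 H
  atom 4: Cl (halogen, monovalent) → 0 H
  atom 5: C, bond orders sum to 2 (valence 4) → 2 H
  atom 6: C, bond orders sum to 4 (valence 4) → 0 H
  atom 7: C, bond orders sum to 3 (valence 4) → 1 H
  atom 8: C, bond orders sum to 3 (valence 4) → 1 H
  atom 9: C, bond orders sum to 3 (valence 4) → 1 H
  atom 10: C, bond orders sum to 3 (valence 4) → 1 H
  atom 11: C, bond orders sum to 4 (valence 4) → 0 H
  atom 12: S, bond orders sum to 1 (valence 2) → 1 H
Totals → C:9, H:10, Cl:1, F:1, S:1.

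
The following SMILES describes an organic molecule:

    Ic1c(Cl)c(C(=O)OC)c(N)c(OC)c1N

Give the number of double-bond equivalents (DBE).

Molecular formula: C9H10ClIN2O3.
DoU = (2C + 2 + N − H − X) / 2, where X is the halogen count and O/S are ignored.
    = (2·9 + 2 + 2 − 10 − 2) / 2 = 10 / 2 = 5.

5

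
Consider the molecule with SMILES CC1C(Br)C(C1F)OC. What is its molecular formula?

C6H10BrFO

Walk through each heavy atom and fill implicit hydrogens from standard valence (C 4, N 3, O 2, S 2, halogen 1):
  atom 1: C, bond orders sum to 1 (valence 4) → 3 H
  atom 2: C, bond orders sum to 3 (valence 4) → 1 H
  atom 3: C, bond orders sum to 3 (valence 4) → 1 H
  atom 4: Br (halogen, monovalent) → 0 H
  atom 5: C, bond orders sum to 3 (valence 4) → 1 H
  atom 6: C, bond orders sum to 3 (valence 4) → 1 H
  atom 7: F (halogen, monovalent) → 0 H
  atom 8: O, bond orders sum to 2 (valence 2) → 0 H
  atom 9: C, bond orders sum to 1 (valence 4) → 3 H
Totals → C:6, H:10, Br:1, F:1, O:1.
In Hill order: C6H10BrFO.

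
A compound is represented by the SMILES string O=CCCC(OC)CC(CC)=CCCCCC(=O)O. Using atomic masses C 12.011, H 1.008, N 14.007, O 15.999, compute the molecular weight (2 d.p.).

First, the molecular formula is C15H26O4 (counting implicit H from valence).
  C: 15 × 12.011 = 180.165
  H: 26 × 1.008 = 26.208
  O: 4 × 15.999 = 63.996
Sum: 15×12.011 + 26×1.008 + 4×15.999 = 270.369 → 270.37 g/mol.

270.37 g/mol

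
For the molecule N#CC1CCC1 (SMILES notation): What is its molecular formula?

Walk through each heavy atom and fill implicit hydrogens from standard valence (C 4, N 3, O 2, S 2, halogen 1):
  atom 1: N, bond orders sum to 3 (valence 3) → 0 H
  atom 2: C, bond orders sum to 4 (valence 4) → 0 H
  atom 3: C, bond orders sum to 3 (valence 4) → 1 H
  atom 4: C, bond orders sum to 2 (valence 4) → 2 H
  atom 5: C, bond orders sum to 2 (valence 4) → 2 H
  atom 6: C, bond orders sum to 2 (valence 4) → 2 H
Totals → C:5, H:7, N:1.
In Hill order: C5H7N.

C5H7N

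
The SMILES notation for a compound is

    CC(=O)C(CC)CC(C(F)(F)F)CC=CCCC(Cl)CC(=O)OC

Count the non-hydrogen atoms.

24

Every atom symbol written in the SMILES (organic subset) is one heavy atom; implicit H are not written.
Heavy atoms by element → C:17, Cl:1, F:3, O:3.
Total: 24.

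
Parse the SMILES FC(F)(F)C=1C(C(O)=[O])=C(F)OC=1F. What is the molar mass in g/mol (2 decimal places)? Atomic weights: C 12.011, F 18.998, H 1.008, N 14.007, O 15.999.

216.06 g/mol

First, the molecular formula is C6HF5O3 (counting implicit H from valence).
  C: 6 × 12.011 = 72.066
  F: 5 × 18.998 = 94.990
  H: 1 × 1.008 = 1.008
  O: 3 × 15.999 = 47.997
Sum: 6×12.011 + 5×18.998 + 1×1.008 + 3×15.999 = 216.061 → 216.06 g/mol.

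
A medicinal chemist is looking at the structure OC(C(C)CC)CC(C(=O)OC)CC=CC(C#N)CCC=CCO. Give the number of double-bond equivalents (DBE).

5

Molecular formula: C19H31NO4.
DoU = (2C + 2 + N − H − X) / 2, where X is the halogen count and O/S are ignored.
    = (2·19 + 2 + 1 − 31 − 0) / 2 = 10 / 2 = 5.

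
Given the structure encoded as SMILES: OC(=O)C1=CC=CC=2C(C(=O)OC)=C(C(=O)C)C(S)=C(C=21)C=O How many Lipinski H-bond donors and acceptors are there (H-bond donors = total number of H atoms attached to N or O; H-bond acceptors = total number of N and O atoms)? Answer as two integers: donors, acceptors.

1, 6

Donors: find every N or O and count the H atoms it carries.
  atom 1 (O): bond orders sum to 1 → 1 H
  atom 3 (O): bond orders sum to 2 → 0 H
  atom 11 (O): bond orders sum to 2 → 0 H
  atom 12 (O): bond orders sum to 2 → 0 H
  atom 16 (O): bond orders sum to 2 → 0 H
  atom 23 (O): bond orders sum to 2 → 0 H
Lipinski HBD = 1.
Acceptors: N atoms = 0, O atoms = 6 → HBA = 6.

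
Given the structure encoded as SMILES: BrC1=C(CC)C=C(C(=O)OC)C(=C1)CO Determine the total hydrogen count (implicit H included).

13

Walk through each heavy atom and fill implicit hydrogens from standard valence (C 4, N 3, O 2, S 2, halogen 1):
  atom 1: Br (halogen, monovalent) → 0 H
  atom 2: C, bond orders sum to 4 (valence 4) → 0 H
  atom 3: C, bond orders sum to 4 (valence 4) → 0 H
  atom 4: C, bond orders sum to 2 (valence 4) → 2 H
  atom 5: C, bond orders sum to 1 (valence 4) → 3 H
  atom 6: C, bond orders sum to 3 (valence 4) → 1 H
  atom 7: C, bond orders sum to 4 (valence 4) → 0 H
  atom 8: C, bond orders sum to 4 (valence 4) → 0 H
  atom 9: O, bond orders sum to 2 (valence 2) → 0 H
  atom 10: O, bond orders sum to 2 (valence 2) → 0 H
  atom 11: C, bond orders sum to 1 (valence 4) → 3 H
  atom 12: C, bond orders sum to 4 (valence 4) → 0 H
  atom 13: C, bond orders sum to 3 (valence 4) → 1 H
  atom 14: C, bond orders sum to 2 (valence 4) → 2 H
  atom 15: O, bond orders sum to 1 (valence 2) → 1 H
Total hydrogens: 13.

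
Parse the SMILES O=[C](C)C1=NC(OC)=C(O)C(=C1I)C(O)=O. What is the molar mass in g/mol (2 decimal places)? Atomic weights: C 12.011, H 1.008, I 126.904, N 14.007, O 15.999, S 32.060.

First, the molecular formula is C9H8INO5 (counting implicit H from valence).
  C: 9 × 12.011 = 108.099
  H: 8 × 1.008 = 8.064
  I: 1 × 126.904 = 126.904
  N: 1 × 14.007 = 14.007
  O: 5 × 15.999 = 79.995
Sum: 9×12.011 + 8×1.008 + 1×126.904 + 1×14.007 + 5×15.999 = 337.069 → 337.07 g/mol.

337.07 g/mol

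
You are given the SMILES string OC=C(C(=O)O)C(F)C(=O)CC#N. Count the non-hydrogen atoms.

13

Every atom symbol written in the SMILES (organic subset) is one heavy atom; implicit H are not written.
Heavy atoms by element → C:7, F:1, N:1, O:4.
Total: 13.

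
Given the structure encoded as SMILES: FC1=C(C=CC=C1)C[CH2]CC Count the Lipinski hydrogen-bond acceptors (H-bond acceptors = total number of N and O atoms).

N atoms: 0; O atoms: 0.
Lipinski HBA = 0 + 0 = 0.

0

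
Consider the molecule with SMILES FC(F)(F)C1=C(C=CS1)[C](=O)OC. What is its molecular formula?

C7H5F3O2S

Walk through each heavy atom and fill implicit hydrogens from standard valence (C 4, N 3, O 2, S 2, halogen 1):
  atom 1: F (halogen, monovalent) → 0 H
  atom 2: C, bond orders sum to 4 (valence 4) → 0 H
  atom 3: F (halogen, monovalent) → 0 H
  atom 4: F (halogen, monovalent) → 0 H
  atom 5: C, bond orders sum to 4 (valence 4) → 0 H
  atom 6: C, bond orders sum to 4 (valence 4) → 0 H
  atom 7: C, bond orders sum to 3 (valence 4) → 1 H
  atom 8: C, bond orders sum to 3 (valence 4) → 1 H
  atom 9: S, bond orders sum to 2 (valence 2) → 0 H
  atom 10: C with explicit H count 0
  atom 11: O, bond orders sum to 2 (valence 2) → 0 H
  atom 12: O, bond orders sum to 2 (valence 2) → 0 H
  atom 13: C, bond orders sum to 1 (valence 4) → 3 H
Totals → C:7, H:5, F:3, O:2, S:1.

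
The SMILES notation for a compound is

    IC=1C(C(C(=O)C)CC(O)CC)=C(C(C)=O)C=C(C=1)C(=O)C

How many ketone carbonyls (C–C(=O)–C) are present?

3

The ketone motif appears at heavy-atom positions 5, 14, 20 in the SMILES.
Other groups present: 1 hydroxyl.
Ketone count: 3.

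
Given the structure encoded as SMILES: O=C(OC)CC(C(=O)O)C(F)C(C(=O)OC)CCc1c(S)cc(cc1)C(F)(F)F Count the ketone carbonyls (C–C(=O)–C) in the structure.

Scan the SMILES for the ketone motif — none present.
Groups that are present: 1 carboxylic acid, 2 ester, 1 thiol.

0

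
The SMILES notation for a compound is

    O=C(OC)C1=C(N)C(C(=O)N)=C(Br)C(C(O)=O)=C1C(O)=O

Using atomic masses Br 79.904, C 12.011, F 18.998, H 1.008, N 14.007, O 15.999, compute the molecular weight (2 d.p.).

361.10 g/mol

First, the molecular formula is C11H9BrN2O7 (counting implicit H from valence).
  Br: 1 × 79.904 = 79.904
  C: 11 × 12.011 = 132.121
  H: 9 × 1.008 = 9.072
  N: 2 × 14.007 = 28.014
  O: 7 × 15.999 = 111.993
Sum: 1×79.904 + 11×12.011 + 9×1.008 + 2×14.007 + 7×15.999 = 361.104 → 361.10 g/mol.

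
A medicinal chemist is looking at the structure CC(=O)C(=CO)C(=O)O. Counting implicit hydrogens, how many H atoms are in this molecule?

6

Walk through each heavy atom and fill implicit hydrogens from standard valence (C 4, N 3, O 2, S 2, halogen 1):
  atom 1: C, bond orders sum to 1 (valence 4) → 3 H
  atom 2: C, bond orders sum to 4 (valence 4) → 0 H
  atom 3: O, bond orders sum to 2 (valence 2) → 0 H
  atom 4: C, bond orders sum to 4 (valence 4) → 0 H
  atom 5: C, bond orders sum to 3 (valence 4) → 1 H
  atom 6: O, bond orders sum to 1 (valence 2) → 1 H
  atom 7: C, bond orders sum to 4 (valence 4) → 0 H
  atom 8: O, bond orders sum to 2 (valence 2) → 0 H
  atom 9: O, bond orders sum to 1 (valence 2) → 1 H
Total hydrogens: 6.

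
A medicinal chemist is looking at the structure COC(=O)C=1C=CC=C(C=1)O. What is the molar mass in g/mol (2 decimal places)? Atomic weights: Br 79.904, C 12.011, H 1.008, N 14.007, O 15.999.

152.15 g/mol

First, the molecular formula is C8H8O3 (counting implicit H from valence).
  C: 8 × 12.011 = 96.088
  H: 8 × 1.008 = 8.064
  O: 3 × 15.999 = 47.997
Sum: 8×12.011 + 8×1.008 + 3×15.999 = 152.149 → 152.15 g/mol.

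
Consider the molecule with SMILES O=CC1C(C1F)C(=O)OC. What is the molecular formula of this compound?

C6H7FO3

Walk through each heavy atom and fill implicit hydrogens from standard valence (C 4, N 3, O 2, S 2, halogen 1):
  atom 1: O, bond orders sum to 2 (valence 2) → 0 H
  atom 2: C, bond orders sum to 3 (valence 4) → 1 H
  atom 3: C, bond orders sum to 3 (valence 4) → 1 H
  atom 4: C, bond orders sum to 3 (valence 4) → 1 H
  atom 5: C, bond orders sum to 3 (valence 4) → 1 H
  atom 6: F (halogen, monovalent) → 0 H
  atom 7: C, bond orders sum to 4 (valence 4) → 0 H
  atom 8: O, bond orders sum to 2 (valence 2) → 0 H
  atom 9: O, bond orders sum to 2 (valence 2) → 0 H
  atom 10: C, bond orders sum to 1 (valence 4) → 3 H
Totals → C:6, H:7, F:1, O:3.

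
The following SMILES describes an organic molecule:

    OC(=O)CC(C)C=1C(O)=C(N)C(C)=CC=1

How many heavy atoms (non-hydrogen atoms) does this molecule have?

15

Every atom symbol written in the SMILES (organic subset) is one heavy atom; implicit H are not written.
Heavy atoms by element → C:11, N:1, O:3.
Total: 15.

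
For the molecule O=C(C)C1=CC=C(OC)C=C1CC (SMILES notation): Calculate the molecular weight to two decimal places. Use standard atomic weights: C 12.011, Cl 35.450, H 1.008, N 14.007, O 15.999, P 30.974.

First, the molecular formula is C11H14O2 (counting implicit H from valence).
  C: 11 × 12.011 = 132.121
  H: 14 × 1.008 = 14.112
  O: 2 × 15.999 = 31.998
Sum: 11×12.011 + 14×1.008 + 2×15.999 = 178.231 → 178.23 g/mol.

178.23 g/mol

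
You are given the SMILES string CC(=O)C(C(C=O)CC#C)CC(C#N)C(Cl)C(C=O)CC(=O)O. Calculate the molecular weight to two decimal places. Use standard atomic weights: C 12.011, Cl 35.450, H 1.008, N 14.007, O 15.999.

First, the molecular formula is C16H18ClNO5 (counting implicit H from valence).
  C: 16 × 12.011 = 192.176
  Cl: 1 × 35.450 = 35.450
  H: 18 × 1.008 = 18.144
  N: 1 × 14.007 = 14.007
  O: 5 × 15.999 = 79.995
Sum: 16×12.011 + 1×35.450 + 18×1.008 + 1×14.007 + 5×15.999 = 339.772 → 339.77 g/mol.

339.77 g/mol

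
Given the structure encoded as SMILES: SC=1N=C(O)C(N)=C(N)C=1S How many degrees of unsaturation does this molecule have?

Degree of unsaturation = (number of rings) + (number of π bonds).
Ring closures in the SMILES: 1.
π bonds: 3 double bonds (each 1 DoU) → 3 DoU from unsaturation.
Total DoU = 1 + 3 = 4.

4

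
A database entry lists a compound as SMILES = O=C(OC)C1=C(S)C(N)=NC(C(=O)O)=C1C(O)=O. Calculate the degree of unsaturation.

Degree of unsaturation = (number of rings) + (number of π bonds).
Ring closures in the SMILES: 1.
π bonds: 6 double bonds (each 1 DoU) → 6 DoU from unsaturation.
Total DoU = 1 + 6 = 7.

7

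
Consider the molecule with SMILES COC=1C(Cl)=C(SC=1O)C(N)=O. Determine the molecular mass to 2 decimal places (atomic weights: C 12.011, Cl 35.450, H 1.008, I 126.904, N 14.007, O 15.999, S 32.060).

First, the molecular formula is C6H6ClNO3S (counting implicit H from valence).
  C: 6 × 12.011 = 72.066
  Cl: 1 × 35.450 = 35.450
  H: 6 × 1.008 = 6.048
  N: 1 × 14.007 = 14.007
  O: 3 × 15.999 = 47.997
  S: 1 × 32.060 = 32.060
Sum: 6×12.011 + 1×35.450 + 6×1.008 + 1×14.007 + 3×15.999 + 1×32.060 = 207.628 → 207.63 g/mol.

207.63 g/mol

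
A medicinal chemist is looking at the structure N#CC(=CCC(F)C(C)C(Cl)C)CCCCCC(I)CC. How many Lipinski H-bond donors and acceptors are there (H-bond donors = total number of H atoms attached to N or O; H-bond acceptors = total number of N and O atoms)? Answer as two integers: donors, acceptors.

0, 1

Donors: find every N or O and count the H atoms it carries.
  atom 1 (N): bond orders sum to 3 → 0 H
Lipinski HBD = 0.
Acceptors: N atoms = 1, O atoms = 0 → HBA = 1.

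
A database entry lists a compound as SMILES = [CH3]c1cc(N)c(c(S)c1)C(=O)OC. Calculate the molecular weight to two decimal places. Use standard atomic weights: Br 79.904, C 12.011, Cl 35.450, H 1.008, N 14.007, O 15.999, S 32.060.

First, the molecular formula is C9H11NO2S (counting implicit H from valence).
  C: 9 × 12.011 = 108.099
  H: 11 × 1.008 = 11.088
  N: 1 × 14.007 = 14.007
  O: 2 × 15.999 = 31.998
  S: 1 × 32.060 = 32.060
Sum: 9×12.011 + 11×1.008 + 1×14.007 + 2×15.999 + 1×32.060 = 197.252 → 197.25 g/mol.

197.25 g/mol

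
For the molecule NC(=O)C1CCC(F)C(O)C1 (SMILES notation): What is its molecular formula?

C7H12FNO2

Walk through each heavy atom and fill implicit hydrogens from standard valence (C 4, N 3, O 2, S 2, halogen 1):
  atom 1: N, bond orders sum to 1 (valence 3) → 2 H
  atom 2: C, bond orders sum to 4 (valence 4) → 0 H
  atom 3: O, bond orders sum to 2 (valence 2) → 0 H
  atom 4: C, bond orders sum to 3 (valence 4) → 1 H
  atom 5: C, bond orders sum to 2 (valence 4) → 2 H
  atom 6: C, bond orders sum to 2 (valence 4) → 2 H
  atom 7: C, bond orders sum to 3 (valence 4) → 1 H
  atom 8: F (halogen, monovalent) → 0 H
  atom 9: C, bond orders sum to 3 (valence 4) → 1 H
  atom 10: O, bond orders sum to 1 (valence 2) → 1 H
  atom 11: C, bond orders sum to 2 (valence 4) → 2 H
Totals → C:7, H:12, F:1, N:1, O:2.
In Hill order: C7H12FNO2.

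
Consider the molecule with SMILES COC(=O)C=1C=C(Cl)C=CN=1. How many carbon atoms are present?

Count every carbon token in the SMILES (each C, including those in ring-closure positions and inside branches).
Carbon count: 7.

7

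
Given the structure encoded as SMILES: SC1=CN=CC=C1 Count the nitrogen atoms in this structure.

1

Scan the SMILES for N atoms (remember two-letter symbols like Cl and Br are single atoms).
Nitrogen count: 1.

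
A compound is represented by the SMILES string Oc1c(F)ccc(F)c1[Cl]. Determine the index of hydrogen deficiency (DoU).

4

Molecular formula: C6H3ClF2O.
DoU = (2C + 2 + N − H − X) / 2, where X is the halogen count and O/S are ignored.
    = (2·6 + 2 + 0 − 3 − 3) / 2 = 8 / 2 = 4.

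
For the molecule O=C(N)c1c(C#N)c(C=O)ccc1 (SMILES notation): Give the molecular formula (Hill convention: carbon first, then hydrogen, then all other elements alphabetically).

Walk through each heavy atom and fill implicit hydrogens from standard valence (C 4, N 3, O 2, S 2, halogen 1); for lowercase aromatic atoms, an aromatic c carries 1 H when it has two neighbours and 0 H with three, and aromatic n carries 0 H:
  atom 1: O, bond orders sum to 2 (valence 2) → 0 H
  atom 2: C, bond orders sum to 4 (valence 4) → 0 H
  atom 3: N, bond orders sum to 1 (valence 3) → 2 H
  atom 4: aromatic c, 3 neighbours → 0 H
  atom 5: aromatic c, 3 neighbours → 0 H
  atom 6: C, bond orders sum to 4 (valence 4) → 0 H
  atom 7: N, bond orders sum to 3 (valence 3) → 0 H
  atom 8: aromatic c, 3 neighbours → 0 H
  atom 9: C, bond orders sum to 3 (valence 4) → 1 H
  atom 10: O, bond orders sum to 2 (valence 2) → 0 H
  atom 11: aromatic c, 2 neighbours → 1 H
  atom 12: aromatic c, 2 neighbours → 1 H
  atom 13: aromatic c, 2 neighbours → 1 H
Totals → C:9, H:6, N:2, O:2.
In Hill order: C9H6N2O2.

C9H6N2O2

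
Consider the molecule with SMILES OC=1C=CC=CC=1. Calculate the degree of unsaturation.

4

Degree of unsaturation = (number of rings) + (number of π bonds).
Ring closures in the SMILES: 1.
π bonds: 3 double bonds (each 1 DoU) → 3 DoU from unsaturation.
Total DoU = 1 + 3 = 4.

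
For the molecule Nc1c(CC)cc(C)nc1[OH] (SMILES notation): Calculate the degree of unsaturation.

4

Molecular formula: C8H12N2O.
DoU = (2C + 2 + N − H − X) / 2, where X is the halogen count and O/S are ignored.
    = (2·8 + 2 + 2 − 12 − 0) / 2 = 8 / 2 = 4.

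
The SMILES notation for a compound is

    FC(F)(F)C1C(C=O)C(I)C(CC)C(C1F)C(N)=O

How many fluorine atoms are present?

Scan the SMILES for F atoms (remember two-letter symbols like Cl and Br are single atoms).
Fluorine count: 4.

4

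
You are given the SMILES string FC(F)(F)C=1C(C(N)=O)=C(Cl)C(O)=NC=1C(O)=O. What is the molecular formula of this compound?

C8H4ClF3N2O4

Walk through each heavy atom and fill implicit hydrogens from standard valence (C 4, N 3, O 2, S 2, halogen 1):
  atom 1: F (halogen, monovalent) → 0 H
  atom 2: C, bond orders sum to 4 (valence 4) → 0 H
  atom 3: F (halogen, monovalent) → 0 H
  atom 4: F (halogen, monovalent) → 0 H
  atom 5: C, bond orders sum to 4 (valence 4) → 0 H
  atom 6: C, bond orders sum to 4 (valence 4) → 0 H
  atom 7: C, bond orders sum to 4 (valence 4) → 0 H
  atom 8: N, bond orders sum to 1 (valence 3) → 2 H
  atom 9: O, bond orders sum to 2 (valence 2) → 0 H
  atom 10: C, bond orders sum to 4 (valence 4) → 0 H
  atom 11: Cl (halogen, monovalent) → 0 H
  atom 12: C, bond orders sum to 4 (valence 4) → 0 H
  atom 13: O, bond orders sum to 1 (valence 2) → 1 H
  atom 14: N, bond orders sum to 3 (valence 3) → 0 H
  atom 15: C, bond orders sum to 4 (valence 4) → 0 H
  atom 16: C, bond orders sum to 4 (valence 4) → 0 H
  atom 17: O, bond orders sum to 1 (valence 2) → 1 H
  atom 18: O, bond orders sum to 2 (valence 2) → 0 H
Totals → C:8, H:4, Cl:1, F:3, N:2, O:4.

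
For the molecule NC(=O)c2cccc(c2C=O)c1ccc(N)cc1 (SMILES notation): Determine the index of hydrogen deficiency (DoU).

10

Molecular formula: C14H12N2O2.
DoU = (2C + 2 + N − H − X) / 2, where X is the halogen count and O/S are ignored.
    = (2·14 + 2 + 2 − 12 − 0) / 2 = 20 / 2 = 10.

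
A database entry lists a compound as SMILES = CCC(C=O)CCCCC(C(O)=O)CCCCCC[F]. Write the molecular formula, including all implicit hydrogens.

C16H29FO3

Walk through each heavy atom and fill implicit hydrogens from standard valence (C 4, N 3, O 2, S 2, halogen 1):
  atom 1: C, bond orders sum to 1 (valence 4) → 3 H
  atom 2: C, bond orders sum to 2 (valence 4) → 2 H
  atom 3: C, bond orders sum to 3 (valence 4) → 1 H
  atom 4: C, bond orders sum to 3 (valence 4) → 1 H
  atom 5: O, bond orders sum to 2 (valence 2) → 0 H
  atom 6: C, bond orders sum to 2 (valence 4) → 2 H
  atom 7: C, bond orders sum to 2 (valence 4) → 2 H
  atom 8: C, bond orders sum to 2 (valence 4) → 2 H
  atom 9: C, bond orders sum to 2 (valence 4) → 2 H
  atom 10: C, bond orders sum to 3 (valence 4) → 1 H
  atom 11: C, bond orders sum to 4 (valence 4) → 0 H
  atom 12: O, bond orders sum to 1 (valence 2) → 1 H
  atom 13: O, bond orders sum to 2 (valence 2) → 0 H
  atom 14: C, bond orders sum to 2 (valence 4) → 2 H
  atom 15: C, bond orders sum to 2 (valence 4) → 2 H
  atom 16: C, bond orders sum to 2 (valence 4) → 2 H
  atom 17: C, bond orders sum to 2 (valence 4) → 2 H
  atom 18: C, bond orders sum to 2 (valence 4) → 2 H
  atom 19: C, bond orders sum to 2 (valence 4) → 2 H
  atom 20: F with explicit H count 0
Totals → C:16, H:29, F:1, O:3.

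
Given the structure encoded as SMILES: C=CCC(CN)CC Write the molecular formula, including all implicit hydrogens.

Walk through each heavy atom and fill implicit hydrogens from standard valence (C 4, N 3, O 2, S 2, halogen 1):
  atom 1: C, bond orders sum to 2 (valence 4) → 2 H
  atom 2: C, bond orders sum to 3 (valence 4) → 1 H
  atom 3: C, bond orders sum to 2 (valence 4) → 2 H
  atom 4: C, bond orders sum to 3 (valence 4) → 1 H
  atom 5: C, bond orders sum to 2 (valence 4) → 2 H
  atom 6: N, bond orders sum to 1 (valence 3) → 2 H
  atom 7: C, bond orders sum to 2 (valence 4) → 2 H
  atom 8: C, bond orders sum to 1 (valence 4) → 3 H
Totals → C:7, H:15, N:1.

C7H15N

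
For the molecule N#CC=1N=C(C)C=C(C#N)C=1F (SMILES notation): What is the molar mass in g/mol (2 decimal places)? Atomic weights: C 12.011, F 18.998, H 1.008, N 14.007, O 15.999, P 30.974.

First, the molecular formula is C8H4FN3 (counting implicit H from valence).
  C: 8 × 12.011 = 96.088
  F: 1 × 18.998 = 18.998
  H: 4 × 1.008 = 4.032
  N: 3 × 14.007 = 42.021
Sum: 8×12.011 + 1×18.998 + 4×1.008 + 3×14.007 = 161.139 → 161.14 g/mol.

161.14 g/mol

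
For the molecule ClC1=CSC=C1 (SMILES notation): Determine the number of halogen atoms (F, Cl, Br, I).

Halogen atoms appear at heavy-atom position 1 (1×Cl).
Halogen count: 1.

1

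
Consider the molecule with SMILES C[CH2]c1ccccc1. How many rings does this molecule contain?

1

In SMILES, each pair of matching ring-closure digits denotes one ring-closing bond; the number of such bonds equals the number of independent rings.
Ring-closure bonds here: 1.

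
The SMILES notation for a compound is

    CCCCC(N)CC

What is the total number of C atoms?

Count every carbon token in the SMILES (each C, including those in ring-closure positions and inside branches).
Carbon count: 7.

7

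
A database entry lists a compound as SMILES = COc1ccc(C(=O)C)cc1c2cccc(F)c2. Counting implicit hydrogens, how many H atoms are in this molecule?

13

Walk through each heavy atom and fill implicit hydrogens from standard valence (C 4, N 3, O 2, S 2, halogen 1); for lowercase aromatic atoms, an aromatic c carries 1 H when it has two neighbours and 0 H with three, and aromatic n carries 0 H:
  atom 1: C, bond orders sum to 1 (valence 4) → 3 H
  atom 2: O, bond orders sum to 2 (valence 2) → 0 H
  atom 3: aromatic c, 3 neighbours → 0 H
  atom 4: aromatic c, 2 neighbours → 1 H
  atom 5: aromatic c, 2 neighbours → 1 H
  atom 6: aromatic c, 3 neighbours → 0 H
  atom 7: C, bond orders sum to 4 (valence 4) → 0 H
  atom 8: O, bond orders sum to 2 (valence 2) → 0 H
  atom 9: C, bond orders sum to 1 (valence 4) → 3 H
  atom 10: aromatic c, 2 neighbours → 1 H
  atom 11: aromatic c, 3 neighbours → 0 H
  atom 12: aromatic c, 3 neighbours → 0 H
  atom 13: aromatic c, 2 neighbours → 1 H
  atom 14: aromatic c, 2 neighbours → 1 H
  atom 15: aromatic c, 2 neighbours → 1 H
  atom 16: aromatic c, 3 neighbours → 0 H
  atom 17: F (halogen, monovalent) → 0 H
  atom 18: aromatic c, 2 neighbours → 1 H
Total hydrogens: 13.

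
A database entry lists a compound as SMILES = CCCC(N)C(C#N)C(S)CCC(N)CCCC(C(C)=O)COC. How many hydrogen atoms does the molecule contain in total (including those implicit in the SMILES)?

Walk through each heavy atom and fill implicit hydrogens from standard valence (C 4, N 3, O 2, S 2, halogen 1):
  atom 1: C, bond orders sum to 1 (valence 4) → 3 H
  atom 2: C, bond orders sum to 2 (valence 4) → 2 H
  atom 3: C, bond orders sum to 2 (valence 4) → 2 H
  atom 4: C, bond orders sum to 3 (valence 4) → 1 H
  atom 5: N, bond orders sum to 1 (valence 3) → 2 H
  atom 6: C, bond orders sum to 3 (valence 4) → 1 H
  atom 7: C, bond orders sum to 4 (valence 4) → 0 H
  atom 8: N, bond orders sum to 3 (valence 3) → 0 H
  atom 9: C, bond orders sum to 3 (valence 4) → 1 H
  atom 10: S, bond orders sum to 1 (valence 2) → 1 H
  atom 11: C, bond orders sum to 2 (valence 4) → 2 H
  atom 12: C, bond orders sum to 2 (valence 4) → 2 H
  atom 13: C, bond orders sum to 3 (valence 4) → 1 H
  atom 14: N, bond orders sum to 1 (valence 3) → 2 H
  atom 15: C, bond orders sum to 2 (valence 4) → 2 H
  atom 16: C, bond orders sum to 2 (valence 4) → 2 H
  atom 17: C, bond orders sum to 2 (valence 4) → 2 H
  atom 18: C, bond orders sum to 3 (valence 4) → 1 H
  atom 19: C, bond orders sum to 4 (valence 4) → 0 H
  atom 20: C, bond orders sum to 1 (valence 4) → 3 H
  atom 21: O, bond orders sum to 2 (valence 2) → 0 H
  atom 22: C, bond orders sum to 2 (valence 4) → 2 H
  atom 23: O, bond orders sum to 2 (valence 2) → 0 H
  atom 24: C, bond orders sum to 1 (valence 4) → 3 H
Total hydrogens: 35.

35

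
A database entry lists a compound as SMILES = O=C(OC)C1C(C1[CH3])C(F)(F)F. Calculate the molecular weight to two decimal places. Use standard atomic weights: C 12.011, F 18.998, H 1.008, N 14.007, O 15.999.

First, the molecular formula is C7H9F3O2 (counting implicit H from valence).
  C: 7 × 12.011 = 84.077
  F: 3 × 18.998 = 56.994
  H: 9 × 1.008 = 9.072
  O: 2 × 15.999 = 31.998
Sum: 7×12.011 + 3×18.998 + 9×1.008 + 2×15.999 = 182.141 → 182.14 g/mol.

182.14 g/mol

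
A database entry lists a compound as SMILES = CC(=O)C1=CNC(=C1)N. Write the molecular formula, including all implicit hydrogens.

C6H8N2O

Walk through each heavy atom and fill implicit hydrogens from standard valence (C 4, N 3, O 2, S 2, halogen 1):
  atom 1: C, bond orders sum to 1 (valence 4) → 3 H
  atom 2: C, bond orders sum to 4 (valence 4) → 0 H
  atom 3: O, bond orders sum to 2 (valence 2) → 0 H
  atom 4: C, bond orders sum to 4 (valence 4) → 0 H
  atom 5: C, bond orders sum to 3 (valence 4) → 1 H
  atom 6: N, bond orders sum to 2 (valence 3) → 1 H
  atom 7: C, bond orders sum to 4 (valence 4) → 0 H
  atom 8: C, bond orders sum to 3 (valence 4) → 1 H
  atom 9: N, bond orders sum to 1 (valence 3) → 2 H
Totals → C:6, H:8, N:2, O:1.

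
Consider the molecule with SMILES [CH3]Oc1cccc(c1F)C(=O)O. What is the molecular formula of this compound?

Walk through each heavy atom and fill implicit hydrogens from standard valence (C 4, N 3, O 2, S 2, halogen 1); for lowercase aromatic atoms, an aromatic c carries 1 H when it has two neighbours and 0 H with three, and aromatic n carries 0 H:
  atom 1: C with explicit H count 3
  atom 2: O, bond orders sum to 2 (valence 2) → 0 H
  atom 3: aromatic c, 3 neighbours → 0 H
  atom 4: aromatic c, 2 neighbours → 1 H
  atom 5: aromatic c, 2 neighbours → 1 H
  atom 6: aromatic c, 2 neighbours → 1 H
  atom 7: aromatic c, 3 neighbours → 0 H
  atom 8: aromatic c, 3 neighbours → 0 H
  atom 9: F (halogen, monovalent) → 0 H
  atom 10: C, bond orders sum to 4 (valence 4) → 0 H
  atom 11: O, bond orders sum to 2 (valence 2) → 0 H
  atom 12: O, bond orders sum to 1 (valence 2) → 1 H
Totals → C:8, H:7, F:1, O:3.

C8H7FO3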